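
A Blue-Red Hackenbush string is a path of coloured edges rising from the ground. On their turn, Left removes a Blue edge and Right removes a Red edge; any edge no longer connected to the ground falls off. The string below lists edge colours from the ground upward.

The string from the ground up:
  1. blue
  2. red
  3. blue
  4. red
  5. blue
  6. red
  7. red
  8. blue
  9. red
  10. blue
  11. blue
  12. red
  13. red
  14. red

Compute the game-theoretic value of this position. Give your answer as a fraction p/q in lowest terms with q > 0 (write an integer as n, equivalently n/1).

b: Left { 0 }, Right { · } -> simplest 1
br: Left { 0 }, Right { 1 } -> simplest 1/2
brb: Left { 0, 1/2 }, Right { 1 } -> simplest 3/4
brbr: Left { 0, 1/2 }, Right { 3/4, 1 } -> simplest 5/8
brbrb: Left { 0, 1/2, 5/8 }, Right { 3/4, 1 } -> simplest 11/16
brbrbr: Left { 0, 1/2, 5/8 }, Right { 11/16, 3/4, 1 } -> simplest 21/32
brbrbrr: Left { 0, 1/2, 5/8 }, Right { 21/32, 11/16, 3/4, 1 } -> simplest 41/64
brbrbrrb: Left { 0, 1/2, 5/8, 41/64 }, Right { 21/32, 11/16, 3/4, 1 } -> simplest 83/128
brbrbrrbr: Left { 0, 1/2, 5/8, 41/64 }, Right { 83/128, 21/32, 11/16, 3/4, 1 } -> simplest 165/256
brbrbrrbrb: Left { 0, 1/2, 5/8, 41/64, 165/256 }, Right { 83/128, 21/32, 11/16, 3/4, 1 } -> simplest 331/512
brbrbrrbrbb: Left { 0, 1/2, 5/8, 41/64, 165/256, 331/512 }, Right { 83/128, 21/32, 11/16, 3/4, 1 } -> simplest 663/1024
brbrbrrbrbbr: Left { 0, 1/2, 5/8, 41/64, 165/256, 331/512 }, Right { 663/1024, 83/128, 21/32, 11/16, 3/4, 1 } -> simplest 1325/2048
brbrbrrbrbbrr: Left { 0, 1/2, 5/8, 41/64, 165/256, 331/512 }, Right { 1325/2048, 663/1024, 83/128, 21/32, 11/16, 3/4, 1 } -> simplest 2649/4096
brbrbrrbrbbrrr: Left { 0, 1/2, 5/8, 41/64, 165/256, 331/512 }, Right { 2649/4096, 1325/2048, 663/1024, 83/128, 21/32, 11/16, 3/4, 1 } -> simplest 5297/8192

5297/8192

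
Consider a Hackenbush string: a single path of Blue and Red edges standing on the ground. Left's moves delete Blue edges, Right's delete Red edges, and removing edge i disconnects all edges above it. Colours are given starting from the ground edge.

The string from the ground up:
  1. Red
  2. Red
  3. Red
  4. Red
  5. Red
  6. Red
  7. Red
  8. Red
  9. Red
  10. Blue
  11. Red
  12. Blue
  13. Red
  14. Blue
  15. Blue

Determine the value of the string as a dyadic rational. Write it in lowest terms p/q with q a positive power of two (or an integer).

-553/64

Recurse on prefixes of the 15-edge string Red Red Red Red Red Red Red Red Red Blue Red Blue Red Blue Blue:
value(R) = { · | 0 } gives -1
value(RR) = { · | -1; 0 } gives -2
value(RRR) = { · | -2; -1; 0 } gives -3
value(RRRR) = { · | -3; -2; -1; 0 } gives -4
value(RRRRR) = { · | -4; -3; -2; -1; 0 } gives -5
value(RRRRRR) = { · | -5; -4; -3; -2; -1; 0 } gives -6
value(RRRRRRR) = { · | -6; -5; -4; -3; -2; -1; 0 } gives -7
value(RRRRRRRR) = { · | -7; -6; -5; -4; -3; -2; -1; 0 } gives -8
value(RRRRRRRRR) = { · | -8; -7; -6; -5; -4; -3; -2; -1; 0 } gives -9
value(RRRRRRRRRB) = { -9 | -8; -7; -6; -5; -4; -3; -2; -1; 0 } gives -17/2
value(RRRRRRRRRBR) = { -9 | -17/2; -8; -7; -6; -5; -4; -3; -2; -1; 0 } gives -35/4
value(RRRRRRRRRBRB) = { -9; -35/4 | -17/2; -8; -7; -6; -5; -4; -3; -2; -1; 0 } gives -69/8
value(RRRRRRRRRBRBR) = { -9; -35/4 | -69/8; -17/2; -8; -7; -6; -5; -4; -3; -2; -1; 0 } gives -139/16
value(RRRRRRRRRBRBRB) = { -9; -35/4; -139/16 | -69/8; -17/2; -8; -7; -6; -5; -4; -3; -2; -1; 0 } gives -277/32
value(RRRRRRRRRBRBRBB) = { -9; -35/4; -139/16; -277/32 | -69/8; -17/2; -8; -7; -6; -5; -4; -3; -2; -1; 0 } gives -553/64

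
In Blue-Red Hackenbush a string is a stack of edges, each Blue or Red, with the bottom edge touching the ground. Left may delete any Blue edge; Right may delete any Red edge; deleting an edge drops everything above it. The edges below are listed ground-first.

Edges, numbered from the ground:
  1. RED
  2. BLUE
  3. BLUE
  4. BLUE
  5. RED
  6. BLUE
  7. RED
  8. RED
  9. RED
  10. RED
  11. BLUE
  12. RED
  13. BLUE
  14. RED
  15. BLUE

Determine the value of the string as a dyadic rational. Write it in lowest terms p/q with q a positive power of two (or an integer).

1 of 15 · R · max L −∞ · min R 0 so -1
2 of 15 · RB · max L -1 · min R 0 so -1/2
3 of 15 · RBB · max L -1/2 · min R 0 so -1/4
4 of 15 · RBBB · max L -1/4 · min R 0 so -1/8
5 of 15 · RBBBR · max L -1/4 · min R -1/8 so -3/16
6 of 15 · RBBBRB · max L -3/16 · min R -1/8 so -5/32
7 of 15 · RBBBRBR · max L -3/16 · min R -5/32 so -11/64
8 of 15 · RBBBRBRR · max L -3/16 · min R -11/64 so -23/128
9 of 15 · RBBBRBRRR · max L -3/16 · min R -23/128 so -47/256
10 of 15 · RBBBRBRRRR · max L -3/16 · min R -47/256 so -95/512
11 of 15 · RBBBRBRRRRB · max L -95/512 · min R -47/256 so -189/1024
12 of 15 · RBBBRBRRRRBR · max L -95/512 · min R -189/1024 so -379/2048
13 of 15 · RBBBRBRRRRBRB · max L -379/2048 · min R -189/1024 so -757/4096
14 of 15 · RBBBRBRRRRBRBR · max L -379/2048 · min R -757/4096 so -1515/8192
15 of 15 · RBBBRBRRRRBRBRB · max L -1515/8192 · min R -757/4096 so -3029/16384

-3029/16384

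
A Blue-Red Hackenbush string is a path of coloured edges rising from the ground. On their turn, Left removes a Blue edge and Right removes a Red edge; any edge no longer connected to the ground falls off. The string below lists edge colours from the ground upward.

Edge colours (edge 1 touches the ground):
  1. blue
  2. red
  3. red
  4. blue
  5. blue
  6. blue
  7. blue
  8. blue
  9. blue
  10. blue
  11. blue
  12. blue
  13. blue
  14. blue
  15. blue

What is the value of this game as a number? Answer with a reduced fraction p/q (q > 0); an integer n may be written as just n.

Prefix values for blue red red blue blue blue blue blue blue blue blue blue blue blue blue via {L|R} + simplicity:
value_1 [b]  L=[0]  R=[—]  → 1
value_2 [br]  L=[0]  R=[1]  → 1/2
value_3 [brr]  L=[0]  R=[1/2; 1]  → 1/4
value_4 [brrb]  L=[0; 1/4]  R=[1/2; 1]  → 3/8
value_5 [brrbb]  L=[0; 1/4; 3/8]  R=[1/2; 1]  → 7/16
value_6 [brrbbb]  L=[0; 1/4; 3/8; 7/16]  R=[1/2; 1]  → 15/32
value_7 [brrbbbb]  L=[0; 1/4; 3/8; 7/16; 15/32]  R=[1/2; 1]  → 31/64
value_8 [brrbbbbb]  L=[0; 1/4; 3/8; 7/16; 15/32; 31/64]  R=[1/2; 1]  → 63/128
value_9 [brrbbbbbb]  L=[0; 1/4; 3/8; 7/16; 15/32; 31/64; 63/128]  R=[1/2; 1]  → 127/256
value_10 [brrbbbbbbb]  L=[0; 1/4; 3/8; 7/16; 15/32; 31/64; 63/128; 127/256]  R=[1/2; 1]  → 255/512
value_11 [brrbbbbbbbb]  L=[0; 1/4; 3/8; 7/16; 15/32; 31/64; 63/128; 127/256; 255/512]  R=[1/2; 1]  → 511/1024
value_12 [brrbbbbbbbbb]  L=[0; 1/4; 3/8; 7/16; 15/32; 31/64; 63/128; 127/256; 255/512; 511/1024]  R=[1/2; 1]  → 1023/2048
value_13 [brrbbbbbbbbbb]  L=[0; 1/4; 3/8; 7/16; 15/32; 31/64; 63/128; 127/256; 255/512; 511/1024; 1023/2048]  R=[1/2; 1]  → 2047/4096
value_14 [brrbbbbbbbbbbb]  L=[0; 1/4; 3/8; 7/16; 15/32; 31/64; 63/128; 127/256; 255/512; 511/1024; 1023/2048; 2047/4096]  R=[1/2; 1]  → 4095/8192
value_15 [brrbbbbbbbbbbbb]  L=[0; 1/4; 3/8; 7/16; 15/32; 31/64; 63/128; 127/256; 255/512; 511/1024; 1023/2048; 2047/4096; 4095/8192]  R=[1/2; 1]  → 8191/16384

8191/16384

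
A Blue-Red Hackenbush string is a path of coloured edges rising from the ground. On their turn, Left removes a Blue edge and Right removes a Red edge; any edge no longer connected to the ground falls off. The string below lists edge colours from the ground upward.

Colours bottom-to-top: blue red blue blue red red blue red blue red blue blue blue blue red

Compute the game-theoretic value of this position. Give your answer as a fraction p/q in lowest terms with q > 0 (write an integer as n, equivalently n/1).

Prefix values for blue red blue blue red red blue red blue red blue blue blue blue red via {L|R} + simplicity:
g(b) = { 0 |  } gives 1
g(br) = { 0 | 1 } gives 1/2
g(brb) = { 0, 1/2 | 1 } gives 3/4
g(brbb) = { 0, 1/2, 3/4 | 1 } gives 7/8
g(brbbr) = { 0, 1/2, 3/4 | 7/8, 1 } gives 13/16
g(brbbrr) = { 0, 1/2, 3/4 | 13/16, 7/8, 1 } gives 25/32
g(brbbrrb) = { 0, 1/2, 3/4, 25/32 | 13/16, 7/8, 1 } gives 51/64
g(brbbrrbr) = { 0, 1/2, 3/4, 25/32 | 51/64, 13/16, 7/8, 1 } gives 101/128
g(brbbrrbrb) = { 0, 1/2, 3/4, 25/32, 101/128 | 51/64, 13/16, 7/8, 1 } gives 203/256
g(brbbrrbrbr) = { 0, 1/2, 3/4, 25/32, 101/128 | 203/256, 51/64, 13/16, 7/8, 1 } gives 405/512
g(brbbrrbrbrb) = { 0, 1/2, 3/4, 25/32, 101/128, 405/512 | 203/256, 51/64, 13/16, 7/8, 1 } gives 811/1024
g(brbbrrbrbrbb) = { 0, 1/2, 3/4, 25/32, 101/128, 405/512, 811/1024 | 203/256, 51/64, 13/16, 7/8, 1 } gives 1623/2048
g(brbbrrbrbrbbb) = { 0, 1/2, 3/4, 25/32, 101/128, 405/512, 811/1024, 1623/2048 | 203/256, 51/64, 13/16, 7/8, 1 } gives 3247/4096
g(brbbrrbrbrbbbb) = { 0, 1/2, 3/4, 25/32, 101/128, 405/512, 811/1024, 1623/2048, 3247/4096 | 203/256, 51/64, 13/16, 7/8, 1 } gives 6495/8192
g(brbbrrbrbrbbbbr) = { 0, 1/2, 3/4, 25/32, 101/128, 405/512, 811/1024, 1623/2048, 3247/4096 | 6495/8192, 203/256, 51/64, 13/16, 7/8, 1 } gives 12989/16384

12989/16384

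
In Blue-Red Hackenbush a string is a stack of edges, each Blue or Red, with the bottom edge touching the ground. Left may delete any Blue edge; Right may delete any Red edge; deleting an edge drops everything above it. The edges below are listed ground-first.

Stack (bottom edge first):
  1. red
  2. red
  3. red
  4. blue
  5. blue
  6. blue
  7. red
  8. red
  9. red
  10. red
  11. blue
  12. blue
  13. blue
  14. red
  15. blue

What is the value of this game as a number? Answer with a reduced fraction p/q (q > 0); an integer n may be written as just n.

-9157/4096

edge 1 of 15 (red): {  | 0 } ⇒ -1
edge 2 of 15 (red): {  | -1,0 } ⇒ -2
edge 3 of 15 (red): {  | -2,-1,0 } ⇒ -3
edge 4 of 15 (blue): { -3 | -2,-1,0 } ⇒ -5/2
edge 5 of 15 (blue): { -3,-5/2 | -2,-1,0 } ⇒ -9/4
edge 6 of 15 (blue): { -3,-5/2,-9/4 | -2,-1,0 } ⇒ -17/8
edge 7 of 15 (red): { -3,-5/2,-9/4 | -17/8,-2,-1,0 } ⇒ -35/16
edge 8 of 15 (red): { -3,-5/2,-9/4 | -35/16,-17/8,-2,-1,0 } ⇒ -71/32
edge 9 of 15 (red): { -3,-5/2,-9/4 | -71/32,-35/16,-17/8,-2,-1,0 } ⇒ -143/64
edge 10 of 15 (red): { -3,-5/2,-9/4 | -143/64,-71/32,-35/16,-17/8,-2,-1,0 } ⇒ -287/128
edge 11 of 15 (blue): { -3,-5/2,-9/4,-287/128 | -143/64,-71/32,-35/16,-17/8,-2,-1,0 } ⇒ -573/256
edge 12 of 15 (blue): { -3,-5/2,-9/4,-287/128,-573/256 | -143/64,-71/32,-35/16,-17/8,-2,-1,0 } ⇒ -1145/512
edge 13 of 15 (blue): { -3,-5/2,-9/4,-287/128,-573/256,-1145/512 | -143/64,-71/32,-35/16,-17/8,-2,-1,0 } ⇒ -2289/1024
edge 14 of 15 (red): { -3,-5/2,-9/4,-287/128,-573/256,-1145/512 | -2289/1024,-143/64,-71/32,-35/16,-17/8,-2,-1,0 } ⇒ -4579/2048
edge 15 of 15 (blue): { -3,-5/2,-9/4,-287/128,-573/256,-1145/512,-4579/2048 | -2289/1024,-143/64,-71/32,-35/16,-17/8,-2,-1,0 } ⇒ -9157/4096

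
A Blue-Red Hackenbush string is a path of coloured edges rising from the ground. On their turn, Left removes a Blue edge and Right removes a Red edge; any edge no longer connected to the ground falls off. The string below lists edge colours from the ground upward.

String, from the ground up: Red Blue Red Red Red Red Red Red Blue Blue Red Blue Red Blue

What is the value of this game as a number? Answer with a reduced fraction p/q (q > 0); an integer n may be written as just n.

-8085/8192

R: Left { ∅ }, Right { 0 } → simplest -1
RB: Left { -1 }, Right { 0 } → simplest -1/2
RBR: Left { -1 }, Right { -1/2; 0 } → simplest -3/4
RBRR: Left { -1 }, Right { -3/4; -1/2; 0 } → simplest -7/8
RBRRR: Left { -1 }, Right { -7/8; -3/4; -1/2; 0 } → simplest -15/16
RBRRRR: Left { -1 }, Right { -15/16; -7/8; -3/4; -1/2; 0 } → simplest -31/32
RBRRRRR: Left { -1 }, Right { -31/32; -15/16; -7/8; -3/4; -1/2; 0 } → simplest -63/64
RBRRRRRR: Left { -1 }, Right { -63/64; -31/32; -15/16; -7/8; -3/4; -1/2; 0 } → simplest -127/128
RBRRRRRRB: Left { -1; -127/128 }, Right { -63/64; -31/32; -15/16; -7/8; -3/4; -1/2; 0 } → simplest -253/256
RBRRRRRRBB: Left { -1; -127/128; -253/256 }, Right { -63/64; -31/32; -15/16; -7/8; -3/4; -1/2; 0 } → simplest -505/512
RBRRRRRRBBR: Left { -1; -127/128; -253/256 }, Right { -505/512; -63/64; -31/32; -15/16; -7/8; -3/4; -1/2; 0 } → simplest -1011/1024
RBRRRRRRBBRB: Left { -1; -127/128; -253/256; -1011/1024 }, Right { -505/512; -63/64; -31/32; -15/16; -7/8; -3/4; -1/2; 0 } → simplest -2021/2048
RBRRRRRRBBRBR: Left { -1; -127/128; -253/256; -1011/1024 }, Right { -2021/2048; -505/512; -63/64; -31/32; -15/16; -7/8; -3/4; -1/2; 0 } → simplest -4043/4096
RBRRRRRRBBRBRB: Left { -1; -127/128; -253/256; -1011/1024; -4043/4096 }, Right { -2021/2048; -505/512; -63/64; -31/32; -15/16; -7/8; -3/4; -1/2; 0 } → simplest -8085/8192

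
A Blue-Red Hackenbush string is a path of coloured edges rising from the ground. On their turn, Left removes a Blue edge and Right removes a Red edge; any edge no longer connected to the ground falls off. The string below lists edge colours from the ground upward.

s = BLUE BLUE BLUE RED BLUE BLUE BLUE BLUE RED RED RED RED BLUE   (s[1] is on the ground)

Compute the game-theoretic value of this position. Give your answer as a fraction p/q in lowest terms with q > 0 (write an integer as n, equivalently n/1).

3011/1024

Build value(s[:k]) for k = 1..13, string s = BLUE BLUE BLUE RED BLUE BLUE BLUE BLUE RED RED RED RED BLUE.
B: Left { 0 }, Right { none } => simplest 1
BB: Left { 0,1 }, Right { none } => simplest 2
BBB: Left { 0,1,2 }, Right { none } => simplest 3
BBBR: Left { 0,1,2 }, Right { 3 } => simplest 5/2
BBBRB: Left { 0,1,2,5/2 }, Right { 3 } => simplest 11/4
BBBRBB: Left { 0,1,2,5/2,11/4 }, Right { 3 } => simplest 23/8
BBBRBBB: Left { 0,1,2,5/2,11/4,23/8 }, Right { 3 } => simplest 47/16
BBBRBBBB: Left { 0,1,2,5/2,11/4,23/8,47/16 }, Right { 3 } => simplest 95/32
BBBRBBBBR: Left { 0,1,2,5/2,11/4,23/8,47/16 }, Right { 95/32,3 } => simplest 189/64
BBBRBBBBRR: Left { 0,1,2,5/2,11/4,23/8,47/16 }, Right { 189/64,95/32,3 } => simplest 377/128
BBBRBBBBRRR: Left { 0,1,2,5/2,11/4,23/8,47/16 }, Right { 377/128,189/64,95/32,3 } => simplest 753/256
BBBRBBBBRRRR: Left { 0,1,2,5/2,11/4,23/8,47/16 }, Right { 753/256,377/128,189/64,95/32,3 } => simplest 1505/512
BBBRBBBBRRRRB: Left { 0,1,2,5/2,11/4,23/8,47/16,1505/512 }, Right { 753/256,377/128,189/64,95/32,3 } => simplest 3011/1024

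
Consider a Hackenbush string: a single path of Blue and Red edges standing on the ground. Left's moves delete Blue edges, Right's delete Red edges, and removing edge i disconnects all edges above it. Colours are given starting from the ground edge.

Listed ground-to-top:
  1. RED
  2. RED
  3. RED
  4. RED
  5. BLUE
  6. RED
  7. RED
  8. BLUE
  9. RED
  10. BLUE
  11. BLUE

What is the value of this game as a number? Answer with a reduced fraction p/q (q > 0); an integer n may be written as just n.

step 1: add RED to get R; options L={ none } R={ 0 } so -1
step 2: add RED to get RR; options L={ none } R={ -1, 0 } so -2
step 3: add RED to get RRR; options L={ none } R={ -2, -1, 0 } so -3
step 4: add RED to get RRRR; options L={ none } R={ -3, -2, -1, 0 } so -4
step 5: add BLUE to get RRRRB; options L={ -4 } R={ -3, -2, -1, 0 } so -7/2
step 6: add RED to get RRRRBR; options L={ -4 } R={ -7/2, -3, -2, -1, 0 } so -15/4
step 7: add RED to get RRRRBRR; options L={ -4 } R={ -15/4, -7/2, -3, -2, -1, 0 } so -31/8
step 8: add BLUE to get RRRRBRRB; options L={ -4, -31/8 } R={ -15/4, -7/2, -3, -2, -1, 0 } so -61/16
step 9: add RED to get RRRRBRRBR; options L={ -4, -31/8 } R={ -61/16, -15/4, -7/2, -3, -2, -1, 0 } so -123/32
step 10: add BLUE to get RRRRBRRBRB; options L={ -4, -31/8, -123/32 } R={ -61/16, -15/4, -7/2, -3, -2, -1, 0 } so -245/64
step 11: add BLUE to get RRRRBRRBRBB; options L={ -4, -31/8, -123/32, -245/64 } R={ -61/16, -15/4, -7/2, -3, -2, -1, 0 } so -489/128

-489/128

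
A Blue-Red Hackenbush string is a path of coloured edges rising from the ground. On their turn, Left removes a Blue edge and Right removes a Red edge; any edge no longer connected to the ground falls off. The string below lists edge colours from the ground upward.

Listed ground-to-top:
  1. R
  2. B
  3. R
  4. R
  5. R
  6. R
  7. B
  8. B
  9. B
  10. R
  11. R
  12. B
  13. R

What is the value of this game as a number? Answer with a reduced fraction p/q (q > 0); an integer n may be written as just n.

Build g(s[:k]) for k = 1..13, string s = R B R R R R B B B R R B R.
step 1: add R to get R; options L={ none } R={ 0 } = -1
step 2: add B to get RB; options L={ -1 } R={ 0 } = -1/2
step 3: add R to get RBR; options L={ -1 } R={ -1/2 0 } = -3/4
step 4: add R to get RBRR; options L={ -1 } R={ -3/4 -1/2 0 } = -7/8
step 5: add R to get RBRRR; options L={ -1 } R={ -7/8 -3/4 -1/2 0 } = -15/16
step 6: add R to get RBRRRR; options L={ -1 } R={ -15/16 -7/8 -3/4 -1/2 0 } = -31/32
step 7: add B to get RBRRRRB; options L={ -1 -31/32 } R={ -15/16 -7/8 -3/4 -1/2 0 } = -61/64
step 8: add B to get RBRRRRBB; options L={ -1 -31/32 -61/64 } R={ -15/16 -7/8 -3/4 -1/2 0 } = -121/128
step 9: add B to get RBRRRRBBB; options L={ -1 -31/32 -61/64 -121/128 } R={ -15/16 -7/8 -3/4 -1/2 0 } = -241/256
step 10: add R to get RBRRRRBBBR; options L={ -1 -31/32 -61/64 -121/128 } R={ -241/256 -15/16 -7/8 -3/4 -1/2 0 } = -483/512
step 11: add R to get RBRRRRBBBRR; options L={ -1 -31/32 -61/64 -121/128 } R={ -483/512 -241/256 -15/16 -7/8 -3/4 -1/2 0 } = -967/1024
step 12: add B to get RBRRRRBBBRRB; options L={ -1 -31/32 -61/64 -121/128 -967/1024 } R={ -483/512 -241/256 -15/16 -7/8 -3/4 -1/2 0 } = -1933/2048
step 13: add R to get RBRRRRBBBRRBR; options L={ -1 -31/32 -61/64 -121/128 -967/1024 } R={ -1933/2048 -483/512 -241/256 -15/16 -7/8 -3/4 -1/2 0 } = -3867/4096

-3867/4096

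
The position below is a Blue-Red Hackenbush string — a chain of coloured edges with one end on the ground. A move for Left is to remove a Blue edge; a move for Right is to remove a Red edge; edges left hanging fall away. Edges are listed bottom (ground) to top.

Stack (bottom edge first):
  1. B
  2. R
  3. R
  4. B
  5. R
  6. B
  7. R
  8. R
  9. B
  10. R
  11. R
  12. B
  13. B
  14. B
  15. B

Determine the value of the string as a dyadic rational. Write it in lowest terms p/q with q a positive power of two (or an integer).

5279/16384

g(B) = { 0 | · } → 1
g(BR) = { 0 | 1 } → 1/2
g(BRR) = { 0 | 1/2; 1 } → 1/4
g(BRRB) = { 0; 1/4 | 1/2; 1 } → 3/8
g(BRRBR) = { 0; 1/4 | 3/8; 1/2; 1 } → 5/16
g(BRRBRB) = { 0; 1/4; 5/16 | 3/8; 1/2; 1 } → 11/32
g(BRRBRBR) = { 0; 1/4; 5/16 | 11/32; 3/8; 1/2; 1 } → 21/64
g(BRRBRBRR) = { 0; 1/4; 5/16 | 21/64; 11/32; 3/8; 1/2; 1 } → 41/128
g(BRRBRBRRB) = { 0; 1/4; 5/16; 41/128 | 21/64; 11/32; 3/8; 1/2; 1 } → 83/256
g(BRRBRBRRBR) = { 0; 1/4; 5/16; 41/128 | 83/256; 21/64; 11/32; 3/8; 1/2; 1 } → 165/512
g(BRRBRBRRBRR) = { 0; 1/4; 5/16; 41/128 | 165/512; 83/256; 21/64; 11/32; 3/8; 1/2; 1 } → 329/1024
g(BRRBRBRRBRRB) = { 0; 1/4; 5/16; 41/128; 329/1024 | 165/512; 83/256; 21/64; 11/32; 3/8; 1/2; 1 } → 659/2048
g(BRRBRBRRBRRBB) = { 0; 1/4; 5/16; 41/128; 329/1024; 659/2048 | 165/512; 83/256; 21/64; 11/32; 3/8; 1/2; 1 } → 1319/4096
g(BRRBRBRRBRRBBB) = { 0; 1/4; 5/16; 41/128; 329/1024; 659/2048; 1319/4096 | 165/512; 83/256; 21/64; 11/32; 3/8; 1/2; 1 } → 2639/8192
g(BRRBRBRRBRRBBBB) = { 0; 1/4; 5/16; 41/128; 329/1024; 659/2048; 1319/4096; 2639/8192 | 165/512; 83/256; 21/64; 11/32; 3/8; 1/2; 1 } → 5279/16384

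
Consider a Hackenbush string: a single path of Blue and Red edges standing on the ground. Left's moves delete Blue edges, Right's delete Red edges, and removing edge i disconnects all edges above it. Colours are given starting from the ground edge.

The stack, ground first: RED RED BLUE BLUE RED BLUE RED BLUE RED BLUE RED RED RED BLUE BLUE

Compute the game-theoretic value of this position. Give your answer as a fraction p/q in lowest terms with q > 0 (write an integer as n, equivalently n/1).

-10937/8192

Recurse on prefixes of the 15-edge string RED RED BLUE BLUE RED BLUE RED BLUE RED BLUE RED RED RED BLUE BLUE:
v_1 [R]  L=[(no moves)]  R=[0]  — -1
v_2 [RR]  L=[(no moves)]  R=[-1; 0]  — -2
v_3 [RRB]  L=[-2]  R=[-1; 0]  — -3/2
v_4 [RRBB]  L=[-2; -3/2]  R=[-1; 0]  — -5/4
v_5 [RRBBR]  L=[-2; -3/2]  R=[-5/4; -1; 0]  — -11/8
v_6 [RRBBRB]  L=[-2; -3/2; -11/8]  R=[-5/4; -1; 0]  — -21/16
v_7 [RRBBRBR]  L=[-2; -3/2; -11/8]  R=[-21/16; -5/4; -1; 0]  — -43/32
v_8 [RRBBRBRB]  L=[-2; -3/2; -11/8; -43/32]  R=[-21/16; -5/4; -1; 0]  — -85/64
v_9 [RRBBRBRBR]  L=[-2; -3/2; -11/8; -43/32]  R=[-85/64; -21/16; -5/4; -1; 0]  — -171/128
v_10 [RRBBRBRBRB]  L=[-2; -3/2; -11/8; -43/32; -171/128]  R=[-85/64; -21/16; -5/4; -1; 0]  — -341/256
v_11 [RRBBRBRBRBR]  L=[-2; -3/2; -11/8; -43/32; -171/128]  R=[-341/256; -85/64; -21/16; -5/4; -1; 0]  — -683/512
v_12 [RRBBRBRBRBRR]  L=[-2; -3/2; -11/8; -43/32; -171/128]  R=[-683/512; -341/256; -85/64; -21/16; -5/4; -1; 0]  — -1367/1024
v_13 [RRBBRBRBRBRRR]  L=[-2; -3/2; -11/8; -43/32; -171/128]  R=[-1367/1024; -683/512; -341/256; -85/64; -21/16; -5/4; -1; 0]  — -2735/2048
v_14 [RRBBRBRBRBRRRB]  L=[-2; -3/2; -11/8; -43/32; -171/128; -2735/2048]  R=[-1367/1024; -683/512; -341/256; -85/64; -21/16; -5/4; -1; 0]  — -5469/4096
v_15 [RRBBRBRBRBRRRBB]  L=[-2; -3/2; -11/8; -43/32; -171/128; -2735/2048; -5469/4096]  R=[-1367/1024; -683/512; -341/256; -85/64; -21/16; -5/4; -1; 0]  — -10937/8192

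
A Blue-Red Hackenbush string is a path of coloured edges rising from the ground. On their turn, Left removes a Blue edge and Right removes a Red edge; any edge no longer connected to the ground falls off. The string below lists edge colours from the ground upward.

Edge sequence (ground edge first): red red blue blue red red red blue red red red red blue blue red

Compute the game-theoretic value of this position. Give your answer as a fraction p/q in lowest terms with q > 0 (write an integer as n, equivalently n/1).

edge 1 of 15 (red): { — | 0 } = -1
edge 2 of 15 (red): { — | -1; 0 } = -2
edge 3 of 15 (blue): { -2 | -1; 0 } = -3/2
edge 4 of 15 (blue): { -2; -3/2 | -1; 0 } = -5/4
edge 5 of 15 (red): { -2; -3/2 | -5/4; -1; 0 } = -11/8
edge 6 of 15 (red): { -2; -3/2 | -11/8; -5/4; -1; 0 } = -23/16
edge 7 of 15 (red): { -2; -3/2 | -23/16; -11/8; -5/4; -1; 0 } = -47/32
edge 8 of 15 (blue): { -2; -3/2; -47/32 | -23/16; -11/8; -5/4; -1; 0 } = -93/64
edge 9 of 15 (red): { -2; -3/2; -47/32 | -93/64; -23/16; -11/8; -5/4; -1; 0 } = -187/128
edge 10 of 15 (red): { -2; -3/2; -47/32 | -187/128; -93/64; -23/16; -11/8; -5/4; -1; 0 } = -375/256
edge 11 of 15 (red): { -2; -3/2; -47/32 | -375/256; -187/128; -93/64; -23/16; -11/8; -5/4; -1; 0 } = -751/512
edge 12 of 15 (red): { -2; -3/2; -47/32 | -751/512; -375/256; -187/128; -93/64; -23/16; -11/8; -5/4; -1; 0 } = -1503/1024
edge 13 of 15 (blue): { -2; -3/2; -47/32; -1503/1024 | -751/512; -375/256; -187/128; -93/64; -23/16; -11/8; -5/4; -1; 0 } = -3005/2048
edge 14 of 15 (blue): { -2; -3/2; -47/32; -1503/1024; -3005/2048 | -751/512; -375/256; -187/128; -93/64; -23/16; -11/8; -5/4; -1; 0 } = -6009/4096
edge 15 of 15 (red): { -2; -3/2; -47/32; -1503/1024; -3005/2048 | -6009/4096; -751/512; -375/256; -187/128; -93/64; -23/16; -11/8; -5/4; -1; 0 } = -12019/8192

-12019/8192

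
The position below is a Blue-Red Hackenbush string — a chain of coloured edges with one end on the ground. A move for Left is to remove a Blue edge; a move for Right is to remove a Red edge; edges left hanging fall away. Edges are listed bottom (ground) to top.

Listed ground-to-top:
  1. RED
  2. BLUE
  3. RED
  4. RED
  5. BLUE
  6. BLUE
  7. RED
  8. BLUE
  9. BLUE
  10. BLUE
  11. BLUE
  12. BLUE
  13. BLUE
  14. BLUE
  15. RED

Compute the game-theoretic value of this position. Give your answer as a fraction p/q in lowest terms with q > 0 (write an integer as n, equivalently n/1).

-12803/16384

1 of 15 · R · max L −∞ · min R 0 gives -1
2 of 15 · RB · max L -1 · min R 0 gives -1/2
3 of 15 · RBR · max L -1 · min R -1/2 gives -3/4
4 of 15 · RBRR · max L -1 · min R -3/4 gives -7/8
5 of 15 · RBRRB · max L -7/8 · min R -3/4 gives -13/16
6 of 15 · RBRRBB · max L -13/16 · min R -3/4 gives -25/32
7 of 15 · RBRRBBR · max L -13/16 · min R -25/32 gives -51/64
8 of 15 · RBRRBBRB · max L -51/64 · min R -25/32 gives -101/128
9 of 15 · RBRRBBRBB · max L -101/128 · min R -25/32 gives -201/256
10 of 15 · RBRRBBRBBB · max L -201/256 · min R -25/32 gives -401/512
11 of 15 · RBRRBBRBBBB · max L -401/512 · min R -25/32 gives -801/1024
12 of 15 · RBRRBBRBBBBB · max L -801/1024 · min R -25/32 gives -1601/2048
13 of 15 · RBRRBBRBBBBBB · max L -1601/2048 · min R -25/32 gives -3201/4096
14 of 15 · RBRRBBRBBBBBBB · max L -3201/4096 · min R -25/32 gives -6401/8192
15 of 15 · RBRRBBRBBBBBBBR · max L -3201/4096 · min R -6401/8192 gives -12803/16384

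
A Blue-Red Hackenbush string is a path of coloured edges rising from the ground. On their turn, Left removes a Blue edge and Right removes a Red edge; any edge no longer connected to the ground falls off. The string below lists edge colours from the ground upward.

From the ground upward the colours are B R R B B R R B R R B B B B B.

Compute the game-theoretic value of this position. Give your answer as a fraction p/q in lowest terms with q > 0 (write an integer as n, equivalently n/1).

6463/16384

G_1 [B]  L=[0]  R=[none]  => 1
G_2 [BR]  L=[0]  R=[1]  => 1/2
G_3 [BRR]  L=[0]  R=[1/2,1]  => 1/4
G_4 [BRRB]  L=[0,1/4]  R=[1/2,1]  => 3/8
G_5 [BRRBB]  L=[0,1/4,3/8]  R=[1/2,1]  => 7/16
G_6 [BRRBBR]  L=[0,1/4,3/8]  R=[7/16,1/2,1]  => 13/32
G_7 [BRRBBRR]  L=[0,1/4,3/8]  R=[13/32,7/16,1/2,1]  => 25/64
G_8 [BRRBBRRB]  L=[0,1/4,3/8,25/64]  R=[13/32,7/16,1/2,1]  => 51/128
G_9 [BRRBBRRBR]  L=[0,1/4,3/8,25/64]  R=[51/128,13/32,7/16,1/2,1]  => 101/256
G_10 [BRRBBRRBRR]  L=[0,1/4,3/8,25/64]  R=[101/256,51/128,13/32,7/16,1/2,1]  => 201/512
G_11 [BRRBBRRBRRB]  L=[0,1/4,3/8,25/64,201/512]  R=[101/256,51/128,13/32,7/16,1/2,1]  => 403/1024
G_12 [BRRBBRRBRRBB]  L=[0,1/4,3/8,25/64,201/512,403/1024]  R=[101/256,51/128,13/32,7/16,1/2,1]  => 807/2048
G_13 [BRRBBRRBRRBBB]  L=[0,1/4,3/8,25/64,201/512,403/1024,807/2048]  R=[101/256,51/128,13/32,7/16,1/2,1]  => 1615/4096
G_14 [BRRBBRRBRRBBBB]  L=[0,1/4,3/8,25/64,201/512,403/1024,807/2048,1615/4096]  R=[101/256,51/128,13/32,7/16,1/2,1]  => 3231/8192
G_15 [BRRBBRRBRRBBBBB]  L=[0,1/4,3/8,25/64,201/512,403/1024,807/2048,1615/4096,3231/8192]  R=[101/256,51/128,13/32,7/16,1/2,1]  => 6463/16384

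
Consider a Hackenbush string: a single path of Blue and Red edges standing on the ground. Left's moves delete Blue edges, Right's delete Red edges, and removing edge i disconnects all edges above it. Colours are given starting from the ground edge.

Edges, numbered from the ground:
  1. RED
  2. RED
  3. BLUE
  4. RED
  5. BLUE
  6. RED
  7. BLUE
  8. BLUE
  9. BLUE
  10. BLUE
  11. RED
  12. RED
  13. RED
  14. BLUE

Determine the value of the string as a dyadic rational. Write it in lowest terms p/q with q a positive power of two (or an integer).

Build g(s[:k]) for k = 1..14, string s = RED RED BLUE RED BLUE RED BLUE BLUE BLUE BLUE RED RED RED BLUE.
1 of 14 · R · max L −∞ · min R 0 = -1
2 of 14 · RR · max L −∞ · min R -1 = -2
3 of 14 · RRB · max L -2 · min R -1 = -3/2
4 of 14 · RRBR · max L -2 · min R -3/2 = -7/4
5 of 14 · RRBRB · max L -7/4 · min R -3/2 = -13/8
6 of 14 · RRBRBR · max L -7/4 · min R -13/8 = -27/16
7 of 14 · RRBRBRB · max L -27/16 · min R -13/8 = -53/32
8 of 14 · RRBRBRBB · max L -53/32 · min R -13/8 = -105/64
9 of 14 · RRBRBRBBB · max L -105/64 · min R -13/8 = -209/128
10 of 14 · RRBRBRBBBB · max L -209/128 · min R -13/8 = -417/256
11 of 14 · RRBRBRBBBBR · max L -209/128 · min R -417/256 = -835/512
12 of 14 · RRBRBRBBBBRR · max L -209/128 · min R -835/512 = -1671/1024
13 of 14 · RRBRBRBBBBRRR · max L -209/128 · min R -1671/1024 = -3343/2048
14 of 14 · RRBRBRBBBBRRRB · max L -3343/2048 · min R -1671/1024 = -6685/4096

-6685/4096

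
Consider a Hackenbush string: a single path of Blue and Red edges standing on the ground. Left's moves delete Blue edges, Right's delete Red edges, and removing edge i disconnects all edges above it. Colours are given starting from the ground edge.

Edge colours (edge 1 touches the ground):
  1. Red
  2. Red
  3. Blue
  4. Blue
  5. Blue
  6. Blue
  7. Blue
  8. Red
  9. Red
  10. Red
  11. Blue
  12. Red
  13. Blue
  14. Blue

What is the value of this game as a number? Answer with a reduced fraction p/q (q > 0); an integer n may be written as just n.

step 1: add Red to get R; options L={ · } R={ 0 } gives -1
step 2: add Red to get RR; options L={ · } R={ -1, 0 } gives -2
step 3: add Blue to get RRB; options L={ -2 } R={ -1, 0 } gives -3/2
step 4: add Blue to get RRBB; options L={ -2, -3/2 } R={ -1, 0 } gives -5/4
step 5: add Blue to get RRBBB; options L={ -2, -3/2, -5/4 } R={ -1, 0 } gives -9/8
step 6: add Blue to get RRBBBB; options L={ -2, -3/2, -5/4, -9/8 } R={ -1, 0 } gives -17/16
step 7: add Blue to get RRBBBBB; options L={ -2, -3/2, -5/4, -9/8, -17/16 } R={ -1, 0 } gives -33/32
step 8: add Red to get RRBBBBBR; options L={ -2, -3/2, -5/4, -9/8, -17/16 } R={ -33/32, -1, 0 } gives -67/64
step 9: add Red to get RRBBBBBRR; options L={ -2, -3/2, -5/4, -9/8, -17/16 } R={ -67/64, -33/32, -1, 0 } gives -135/128
step 10: add Red to get RRBBBBBRRR; options L={ -2, -3/2, -5/4, -9/8, -17/16 } R={ -135/128, -67/64, -33/32, -1, 0 } gives -271/256
step 11: add Blue to get RRBBBBBRRRB; options L={ -2, -3/2, -5/4, -9/8, -17/16, -271/256 } R={ -135/128, -67/64, -33/32, -1, 0 } gives -541/512
step 12: add Red to get RRBBBBBRRRBR; options L={ -2, -3/2, -5/4, -9/8, -17/16, -271/256 } R={ -541/512, -135/128, -67/64, -33/32, -1, 0 } gives -1083/1024
step 13: add Blue to get RRBBBBBRRRBRB; options L={ -2, -3/2, -5/4, -9/8, -17/16, -271/256, -1083/1024 } R={ -541/512, -135/128, -67/64, -33/32, -1, 0 } gives -2165/2048
step 14: add Blue to get RRBBBBBRRRBRBB; options L={ -2, -3/2, -5/4, -9/8, -17/16, -271/256, -1083/1024, -2165/2048 } R={ -541/512, -135/128, -67/64, -33/32, -1, 0 } gives -4329/4096

-4329/4096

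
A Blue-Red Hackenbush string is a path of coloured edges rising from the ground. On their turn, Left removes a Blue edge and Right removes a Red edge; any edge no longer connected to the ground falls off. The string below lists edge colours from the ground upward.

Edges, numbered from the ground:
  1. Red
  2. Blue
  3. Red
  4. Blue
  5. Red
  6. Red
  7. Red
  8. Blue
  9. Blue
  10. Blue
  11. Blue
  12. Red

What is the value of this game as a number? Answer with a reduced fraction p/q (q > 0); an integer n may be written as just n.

-1475/2048

Recurse on prefixes of the 12-edge string Red Blue Red Blue Red Red Red Blue Blue Blue Blue Red:
1 of 12 · R · max L −∞ · min R 0 = -1
2 of 12 · RB · max L -1 · min R 0 = -1/2
3 of 12 · RBR · max L -1 · min R -1/2 = -3/4
4 of 12 · RBRB · max L -3/4 · min R -1/2 = -5/8
5 of 12 · RBRBR · max L -3/4 · min R -5/8 = -11/16
6 of 12 · RBRBRR · max L -3/4 · min R -11/16 = -23/32
7 of 12 · RBRBRRR · max L -3/4 · min R -23/32 = -47/64
8 of 12 · RBRBRRRB · max L -47/64 · min R -23/32 = -93/128
9 of 12 · RBRBRRRBB · max L -93/128 · min R -23/32 = -185/256
10 of 12 · RBRBRRRBBB · max L -185/256 · min R -23/32 = -369/512
11 of 12 · RBRBRRRBBBB · max L -369/512 · min R -23/32 = -737/1024
12 of 12 · RBRBRRRBBBBR · max L -369/512 · min R -737/1024 = -1475/2048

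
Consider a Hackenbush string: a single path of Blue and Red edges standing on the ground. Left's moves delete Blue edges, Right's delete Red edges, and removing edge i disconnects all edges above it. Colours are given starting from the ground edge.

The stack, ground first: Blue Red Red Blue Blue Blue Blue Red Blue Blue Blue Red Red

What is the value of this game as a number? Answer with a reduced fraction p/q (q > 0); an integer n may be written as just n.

1977/4096

edge 1 of 13 (Blue): { 0 | ∅ } → 1
edge 2 of 13 (Red): { 0 | 1 } → 1/2
edge 3 of 13 (Red): { 0 | 1/2 1 } → 1/4
edge 4 of 13 (Blue): { 0 1/4 | 1/2 1 } → 3/8
edge 5 of 13 (Blue): { 0 1/4 3/8 | 1/2 1 } → 7/16
edge 6 of 13 (Blue): { 0 1/4 3/8 7/16 | 1/2 1 } → 15/32
edge 7 of 13 (Blue): { 0 1/4 3/8 7/16 15/32 | 1/2 1 } → 31/64
edge 8 of 13 (Red): { 0 1/4 3/8 7/16 15/32 | 31/64 1/2 1 } → 61/128
edge 9 of 13 (Blue): { 0 1/4 3/8 7/16 15/32 61/128 | 31/64 1/2 1 } → 123/256
edge 10 of 13 (Blue): { 0 1/4 3/8 7/16 15/32 61/128 123/256 | 31/64 1/2 1 } → 247/512
edge 11 of 13 (Blue): { 0 1/4 3/8 7/16 15/32 61/128 123/256 247/512 | 31/64 1/2 1 } → 495/1024
edge 12 of 13 (Red): { 0 1/4 3/8 7/16 15/32 61/128 123/256 247/512 | 495/1024 31/64 1/2 1 } → 989/2048
edge 13 of 13 (Red): { 0 1/4 3/8 7/16 15/32 61/128 123/256 247/512 | 989/2048 495/1024 31/64 1/2 1 } → 1977/4096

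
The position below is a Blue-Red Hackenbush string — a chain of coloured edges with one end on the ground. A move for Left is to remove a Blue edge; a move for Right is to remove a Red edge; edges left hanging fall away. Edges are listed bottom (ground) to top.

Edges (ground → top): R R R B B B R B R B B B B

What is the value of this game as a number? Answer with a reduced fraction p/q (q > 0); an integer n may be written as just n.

-2209/1024

R: Left { · }, Right { 0 } => simplest -1
RR: Left { · }, Right { -1; 0 } => simplest -2
RRR: Left { · }, Right { -2; -1; 0 } => simplest -3
RRRB: Left { -3 }, Right { -2; -1; 0 } => simplest -5/2
RRRBB: Left { -3; -5/2 }, Right { -2; -1; 0 } => simplest -9/4
RRRBBB: Left { -3; -5/2; -9/4 }, Right { -2; -1; 0 } => simplest -17/8
RRRBBBR: Left { -3; -5/2; -9/4 }, Right { -17/8; -2; -1; 0 } => simplest -35/16
RRRBBBRB: Left { -3; -5/2; -9/4; -35/16 }, Right { -17/8; -2; -1; 0 } => simplest -69/32
RRRBBBRBR: Left { -3; -5/2; -9/4; -35/16 }, Right { -69/32; -17/8; -2; -1; 0 } => simplest -139/64
RRRBBBRBRB: Left { -3; -5/2; -9/4; -35/16; -139/64 }, Right { -69/32; -17/8; -2; -1; 0 } => simplest -277/128
RRRBBBRBRBB: Left { -3; -5/2; -9/4; -35/16; -139/64; -277/128 }, Right { -69/32; -17/8; -2; -1; 0 } => simplest -553/256
RRRBBBRBRBBB: Left { -3; -5/2; -9/4; -35/16; -139/64; -277/128; -553/256 }, Right { -69/32; -17/8; -2; -1; 0 } => simplest -1105/512
RRRBBBRBRBBBB: Left { -3; -5/2; -9/4; -35/16; -139/64; -277/128; -553/256; -1105/512 }, Right { -69/32; -17/8; -2; -1; 0 } => simplest -2209/1024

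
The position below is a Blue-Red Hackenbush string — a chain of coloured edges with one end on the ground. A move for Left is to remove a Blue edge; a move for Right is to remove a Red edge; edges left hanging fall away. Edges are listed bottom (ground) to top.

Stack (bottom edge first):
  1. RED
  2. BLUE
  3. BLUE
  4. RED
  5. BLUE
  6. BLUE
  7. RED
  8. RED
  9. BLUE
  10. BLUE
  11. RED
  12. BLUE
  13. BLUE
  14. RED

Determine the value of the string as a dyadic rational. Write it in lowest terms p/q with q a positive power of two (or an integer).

-2451/8192

Prefix values for RED BLUE BLUE RED BLUE BLUE RED RED BLUE BLUE RED BLUE BLUE RED via {L|R} + simplicity:
step 1: add RED to get R; options L={ — } R={ 0 } so -1
step 2: add BLUE to get RB; options L={ -1 } R={ 0 } so -1/2
step 3: add BLUE to get RBB; options L={ -1 -1/2 } R={ 0 } so -1/4
step 4: add RED to get RBBR; options L={ -1 -1/2 } R={ -1/4 0 } so -3/8
step 5: add BLUE to get RBBRB; options L={ -1 -1/2 -3/8 } R={ -1/4 0 } so -5/16
step 6: add BLUE to get RBBRBB; options L={ -1 -1/2 -3/8 -5/16 } R={ -1/4 0 } so -9/32
step 7: add RED to get RBBRBBR; options L={ -1 -1/2 -3/8 -5/16 } R={ -9/32 -1/4 0 } so -19/64
step 8: add RED to get RBBRBBRR; options L={ -1 -1/2 -3/8 -5/16 } R={ -19/64 -9/32 -1/4 0 } so -39/128
step 9: add BLUE to get RBBRBBRRB; options L={ -1 -1/2 -3/8 -5/16 -39/128 } R={ -19/64 -9/32 -1/4 0 } so -77/256
step 10: add BLUE to get RBBRBBRRBB; options L={ -1 -1/2 -3/8 -5/16 -39/128 -77/256 } R={ -19/64 -9/32 -1/4 0 } so -153/512
step 11: add RED to get RBBRBBRRBBR; options L={ -1 -1/2 -3/8 -5/16 -39/128 -77/256 } R={ -153/512 -19/64 -9/32 -1/4 0 } so -307/1024
step 12: add BLUE to get RBBRBBRRBBRB; options L={ -1 -1/2 -3/8 -5/16 -39/128 -77/256 -307/1024 } R={ -153/512 -19/64 -9/32 -1/4 0 } so -613/2048
step 13: add BLUE to get RBBRBBRRBBRBB; options L={ -1 -1/2 -3/8 -5/16 -39/128 -77/256 -307/1024 -613/2048 } R={ -153/512 -19/64 -9/32 -1/4 0 } so -1225/4096
step 14: add RED to get RBBRBBRRBBRBBR; options L={ -1 -1/2 -3/8 -5/16 -39/128 -77/256 -307/1024 -613/2048 } R={ -1225/4096 -153/512 -19/64 -9/32 -1/4 0 } so -2451/8192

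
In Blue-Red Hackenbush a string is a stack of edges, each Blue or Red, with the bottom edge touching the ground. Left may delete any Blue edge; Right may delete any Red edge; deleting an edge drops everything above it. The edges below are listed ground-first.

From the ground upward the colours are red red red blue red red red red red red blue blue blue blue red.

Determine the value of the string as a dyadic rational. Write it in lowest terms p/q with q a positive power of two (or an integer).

Recurse on prefixes of the 15-edge string red red red blue red red red red red red blue blue blue blue red:
1 of 15 · r · max L −∞ · min R 0 → -1
2 of 15 · rr · max L −∞ · min R -1 → -2
3 of 15 · rrr · max L −∞ · min R -2 → -3
4 of 15 · rrrb · max L -3 · min R -2 → -5/2
5 of 15 · rrrbr · max L -3 · min R -5/2 → -11/4
6 of 15 · rrrbrr · max L -3 · min R -11/4 → -23/8
7 of 15 · rrrbrrr · max L -3 · min R -23/8 → -47/16
8 of 15 · rrrbrrrr · max L -3 · min R -47/16 → -95/32
9 of 15 · rrrbrrrrr · max L -3 · min R -95/32 → -191/64
10 of 15 · rrrbrrrrrr · max L -3 · min R -191/64 → -383/128
11 of 15 · rrrbrrrrrrb · max L -383/128 · min R -191/64 → -765/256
12 of 15 · rrrbrrrrrrbb · max L -765/256 · min R -191/64 → -1529/512
13 of 15 · rrrbrrrrrrbbb · max L -1529/512 · min R -191/64 → -3057/1024
14 of 15 · rrrbrrrrrrbbbb · max L -3057/1024 · min R -191/64 → -6113/2048
15 of 15 · rrrbrrrrrrbbbbr · max L -3057/1024 · min R -6113/2048 → -12227/4096

-12227/4096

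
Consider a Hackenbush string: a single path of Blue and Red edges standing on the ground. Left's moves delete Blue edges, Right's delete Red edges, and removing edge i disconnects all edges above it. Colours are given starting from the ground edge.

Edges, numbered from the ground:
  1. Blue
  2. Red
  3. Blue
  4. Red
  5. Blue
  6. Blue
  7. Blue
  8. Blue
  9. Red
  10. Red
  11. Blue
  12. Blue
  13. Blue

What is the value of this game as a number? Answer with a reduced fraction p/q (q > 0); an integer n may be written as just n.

3023/4096

Build G(s[:k]) for k = 1..13, string s = Blue Red Blue Red Blue Blue Blue Blue Red Red Blue Blue Blue.
B: Left { 0 }, Right { ∅ } = simplest 1
BR: Left { 0 }, Right { 1 } = simplest 1/2
BRB: Left { 0 1/2 }, Right { 1 } = simplest 3/4
BRBR: Left { 0 1/2 }, Right { 3/4 1 } = simplest 5/8
BRBRB: Left { 0 1/2 5/8 }, Right { 3/4 1 } = simplest 11/16
BRBRBB: Left { 0 1/2 5/8 11/16 }, Right { 3/4 1 } = simplest 23/32
BRBRBBB: Left { 0 1/2 5/8 11/16 23/32 }, Right { 3/4 1 } = simplest 47/64
BRBRBBBB: Left { 0 1/2 5/8 11/16 23/32 47/64 }, Right { 3/4 1 } = simplest 95/128
BRBRBBBBR: Left { 0 1/2 5/8 11/16 23/32 47/64 }, Right { 95/128 3/4 1 } = simplest 189/256
BRBRBBBBRR: Left { 0 1/2 5/8 11/16 23/32 47/64 }, Right { 189/256 95/128 3/4 1 } = simplest 377/512
BRBRBBBBRRB: Left { 0 1/2 5/8 11/16 23/32 47/64 377/512 }, Right { 189/256 95/128 3/4 1 } = simplest 755/1024
BRBRBBBBRRBB: Left { 0 1/2 5/8 11/16 23/32 47/64 377/512 755/1024 }, Right { 189/256 95/128 3/4 1 } = simplest 1511/2048
BRBRBBBBRRBBB: Left { 0 1/2 5/8 11/16 23/32 47/64 377/512 755/1024 1511/2048 }, Right { 189/256 95/128 3/4 1 } = simplest 3023/4096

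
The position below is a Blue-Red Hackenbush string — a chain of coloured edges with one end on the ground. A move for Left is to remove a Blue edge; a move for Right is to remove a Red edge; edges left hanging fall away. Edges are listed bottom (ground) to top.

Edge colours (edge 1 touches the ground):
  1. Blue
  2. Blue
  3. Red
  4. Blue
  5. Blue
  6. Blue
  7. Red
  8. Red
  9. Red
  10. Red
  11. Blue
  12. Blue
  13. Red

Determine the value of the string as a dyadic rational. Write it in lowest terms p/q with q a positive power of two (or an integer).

3853/2048

Build v(s[:k]) for k = 1..13, string s = Blue Blue Red Blue Blue Blue Red Red Red Red Blue Blue Red.
v(B) = { 0 | ∅ } gives 1
v(BB) = { 0, 1 | ∅ } gives 2
v(BBR) = { 0, 1 | 2 } gives 3/2
v(BBRB) = { 0, 1, 3/2 | 2 } gives 7/4
v(BBRBB) = { 0, 1, 3/2, 7/4 | 2 } gives 15/8
v(BBRBBB) = { 0, 1, 3/2, 7/4, 15/8 | 2 } gives 31/16
v(BBRBBBR) = { 0, 1, 3/2, 7/4, 15/8 | 31/16, 2 } gives 61/32
v(BBRBBBRR) = { 0, 1, 3/2, 7/4, 15/8 | 61/32, 31/16, 2 } gives 121/64
v(BBRBBBRRR) = { 0, 1, 3/2, 7/4, 15/8 | 121/64, 61/32, 31/16, 2 } gives 241/128
v(BBRBBBRRRR) = { 0, 1, 3/2, 7/4, 15/8 | 241/128, 121/64, 61/32, 31/16, 2 } gives 481/256
v(BBRBBBRRRRB) = { 0, 1, 3/2, 7/4, 15/8, 481/256 | 241/128, 121/64, 61/32, 31/16, 2 } gives 963/512
v(BBRBBBRRRRBB) = { 0, 1, 3/2, 7/4, 15/8, 481/256, 963/512 | 241/128, 121/64, 61/32, 31/16, 2 } gives 1927/1024
v(BBRBBBRRRRBBR) = { 0, 1, 3/2, 7/4, 15/8, 481/256, 963/512 | 1927/1024, 241/128, 121/64, 61/32, 31/16, 2 } gives 3853/2048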